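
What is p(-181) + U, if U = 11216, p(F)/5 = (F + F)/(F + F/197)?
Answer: 1111369/99 ≈ 11226.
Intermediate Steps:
p(F) = 985/99 (p(F) = 5*((F + F)/(F + F/197)) = 5*((2*F)/(F + F*(1/197))) = 5*((2*F)/(F + F/197)) = 5*((2*F)/((198*F/197))) = 5*((2*F)*(197/(198*F))) = 5*(197/99) = 985/99)
p(-181) + U = 985/99 + 11216 = 1111369/99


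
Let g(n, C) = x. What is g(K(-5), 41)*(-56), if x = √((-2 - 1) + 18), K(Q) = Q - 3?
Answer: -56*√15 ≈ -216.89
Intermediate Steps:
K(Q) = -3 + Q
x = √15 (x = √(-3 + 18) = √15 ≈ 3.8730)
g(n, C) = √15
g(K(-5), 41)*(-56) = √15*(-56) = -56*√15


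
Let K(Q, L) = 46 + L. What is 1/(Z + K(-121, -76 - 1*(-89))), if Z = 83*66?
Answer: 1/5537 ≈ 0.00018060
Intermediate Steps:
Z = 5478
1/(Z + K(-121, -76 - 1*(-89))) = 1/(5478 + (46 + (-76 - 1*(-89)))) = 1/(5478 + (46 + (-76 + 89))) = 1/(5478 + (46 + 13)) = 1/(5478 + 59) = 1/5537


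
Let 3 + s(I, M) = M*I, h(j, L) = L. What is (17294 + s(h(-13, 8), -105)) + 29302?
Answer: 45753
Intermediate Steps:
s(I, M) = -3 + I*M (s(I, M) = -3 + M*I = -3 + I*M)
(17294 + s(h(-13, 8), -105)) + 29302 = (17294 + (-3 + 8*(-105))) + 29302 = (17294 + (-3 - 840)) + 29302 = (17294 - 843) + 29302 = 16451 + 29302 = 45753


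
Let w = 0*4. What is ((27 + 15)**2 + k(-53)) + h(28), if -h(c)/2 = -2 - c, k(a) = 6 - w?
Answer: 1830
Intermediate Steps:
w = 0
k(a) = 6 (k(a) = 6 - 1*0 = 6 + 0 = 6)
h(c) = 4 + 2*c (h(c) = -2*(-2 - c) = 4 + 2*c)
((27 + 15)**2 + k(-53)) + h(28) = ((27 + 15)**2 + 6) + (4 + 2*28) = (42**2 + 6) + (4 + 56) = (1764 + 6) + 60 = 1770 + 60 = 1830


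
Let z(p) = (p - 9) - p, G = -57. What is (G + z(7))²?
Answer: 4356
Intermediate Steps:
z(p) = -9 (z(p) = (-9 + p) - p = -9)
(G + z(7))² = (-57 - 9)² = (-66)² = 4356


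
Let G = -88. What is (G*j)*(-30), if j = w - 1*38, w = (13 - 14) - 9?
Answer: -126720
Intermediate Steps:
w = -10 (w = -1 - 9 = -10)
j = -48 (j = -10 - 1*38 = -10 - 38 = -48)
(G*j)*(-30) = -88*(-48)*(-30) = 4224*(-30) = -126720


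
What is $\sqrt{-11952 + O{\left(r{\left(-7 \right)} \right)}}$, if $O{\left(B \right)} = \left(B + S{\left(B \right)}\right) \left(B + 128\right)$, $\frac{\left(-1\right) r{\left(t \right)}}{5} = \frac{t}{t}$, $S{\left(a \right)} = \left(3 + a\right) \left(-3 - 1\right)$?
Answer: $9 i \sqrt{143} \approx 107.62 i$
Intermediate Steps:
$S{\left(a \right)} = -12 - 4 a$ ($S{\left(a \right)} = \left(3 + a\right) \left(-4\right) = -12 - 4 a$)
$r{\left(t \right)} = -5$ ($r{\left(t \right)} = - 5 \frac{t}{t} = \left(-5\right) 1 = -5$)
$O{\left(B \right)} = \left(-12 - 3 B\right) \left(128 + B\right)$ ($O{\left(B \right)} = \left(B - \left(12 + 4 B\right)\right) \left(B + 128\right) = \left(-12 - 3 B\right) \left(128 + B\right)$)
$\sqrt{-11952 + O{\left(r{\left(-7 \right)} \right)}} = \sqrt{-11952 - \left(-444 + 75\right)} = \sqrt{-11952 - -369} = \sqrt{-11952 + 369} = \sqrt{-11583} = 9 i \sqrt{143}$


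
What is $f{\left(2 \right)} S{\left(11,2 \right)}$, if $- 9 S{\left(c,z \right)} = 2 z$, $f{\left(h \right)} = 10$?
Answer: $- \frac{40}{9} \approx -4.4444$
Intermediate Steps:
$S{\left(c,z \right)} = - \frac{2 z}{9}$
$f{\left(2 \right)} S{\left(11,2 \right)} = 10 \left(\left(- \frac{2}{9}\right) 2\right) = 10 \left(- \frac{4}{9}\right) = - \frac{40}{9}$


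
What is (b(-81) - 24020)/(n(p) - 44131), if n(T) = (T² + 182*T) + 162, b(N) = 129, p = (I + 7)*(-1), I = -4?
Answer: 3413/6358 ≈ 0.53680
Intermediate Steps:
p = -3 (p = (-4 + 7)*(-1) = 3*(-1) = -3)
n(T) = 162 + T² + 182*T
(b(-81) - 24020)/(n(p) - 44131) = (129 - 24020)/((162 + (-3)² + 182*(-3)) - 44131) = -23891/((162 + 9 - 546) - 44131) = -23891/(-375 - 44131) = -23891/(-44506) = -23891*(-1/44506) = 3413/6358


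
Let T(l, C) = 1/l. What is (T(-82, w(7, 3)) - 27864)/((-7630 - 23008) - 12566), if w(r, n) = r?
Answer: 326407/506104 ≈ 0.64494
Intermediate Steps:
(T(-82, w(7, 3)) - 27864)/((-7630 - 23008) - 12566) = (1/(-82) - 27864)/((-7630 - 23008) - 12566) = (-1/82 - 27864)/(-30638 - 12566) = -2284849/82/(-43204) = -2284849/82*(-1/43204) = 326407/506104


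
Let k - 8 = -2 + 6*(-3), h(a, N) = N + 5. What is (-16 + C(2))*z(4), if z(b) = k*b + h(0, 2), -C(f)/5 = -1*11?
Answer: -1599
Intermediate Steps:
C(f) = 55 (C(f) = -(-5)*11 = -5*(-11) = 55)
h(a, N) = 5 + N
k = -12 (k = 8 + (-2 + 6*(-3)) = 8 + (-2 - 18) = 8 - 20 = -12)
z(b) = 7 - 12*b (z(b) = -12*b + (5 + 2) = -12*b + 7 = 7 - 12*b)
(-16 + C(2))*z(4) = (-16 + 55)*(7 - 12*4) = 39*(7 - 48) = 39*(-41) = -1599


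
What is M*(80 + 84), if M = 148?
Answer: 24272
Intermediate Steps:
M*(80 + 84) = 148*(80 + 84) = 148*164 = 24272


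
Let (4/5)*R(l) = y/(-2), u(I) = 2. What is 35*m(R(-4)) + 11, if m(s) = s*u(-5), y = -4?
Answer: 186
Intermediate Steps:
R(l) = 5/2 (R(l) = 5*(-4/(-2))/4 = 5*(-4*(-½))/4 = (5/4)*2 = 5/2)
m(s) = 2*s (m(s) = s*2 = 2*s)
35*m(R(-4)) + 11 = 35*(2*(5/2)) + 11 = 35*5 + 11 = 175 + 11 = 186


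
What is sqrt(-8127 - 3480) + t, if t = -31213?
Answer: -31213 + I*sqrt(11607) ≈ -31213.0 + 107.74*I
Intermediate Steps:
sqrt(-8127 - 3480) + t = sqrt(-8127 - 3480) - 31213 = sqrt(-11607) - 31213 = I*sqrt(11607) - 31213 = -31213 + I*sqrt(11607)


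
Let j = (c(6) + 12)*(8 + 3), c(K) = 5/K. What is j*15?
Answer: 4235/2 ≈ 2117.5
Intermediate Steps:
j = 847/6 (j = (5/6 + 12)*(8 + 3) = (5*(1/6) + 12)*11 = (5/6 + 12)*11 = (77/6)*11 = 847/6 ≈ 141.17)
j*15 = (847/6)*15 = 4235/2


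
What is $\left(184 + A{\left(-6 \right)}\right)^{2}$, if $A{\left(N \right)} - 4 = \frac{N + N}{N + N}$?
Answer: $35721$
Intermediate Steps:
$A{\left(N \right)} = 5$ ($A{\left(N \right)} = 4 + \frac{N + N}{N + N} = 4 + \frac{2 N}{2 N} = 4 + 2 N \frac{1}{2 N} = 4 + 1 = 5$)
$\left(184 + A{\left(-6 \right)}\right)^{2} = \left(184 + 5\right)^{2} = 189^{2} = 35721$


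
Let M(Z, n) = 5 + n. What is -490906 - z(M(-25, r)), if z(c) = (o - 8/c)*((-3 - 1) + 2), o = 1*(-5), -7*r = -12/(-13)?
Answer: -217477244/443 ≈ -4.9092e+5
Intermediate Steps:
r = -12/91 (r = -(-12)/(7*(-13)) = -(-12)*(-1)/(7*13) = -⅐*12/13 = -12/91 ≈ -0.13187)
o = -5
z(c) = 10 + 16/c (z(c) = (-5 - 8/c)*((-3 - 1) + 2) = (-5 - 8/c)*(-4 + 2) = (-5 - 8/c)*(-2) = 10 + 16/c)
-490906 - z(M(-25, r)) = -490906 - (10 + 16/(5 - 12/91)) = -490906 - (10 + 16/(443/91)) = -490906 - (10 + 16*(91/443)) = -490906 - (10 + 1456/443) = -490906 - 1*5886/443 = -490906 - 5886/443 = -217477244/443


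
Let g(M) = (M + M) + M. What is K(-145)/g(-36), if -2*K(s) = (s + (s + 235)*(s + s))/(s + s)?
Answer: 181/432 ≈ 0.41898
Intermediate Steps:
g(M) = 3*M (g(M) = 2*M + M = 3*M)
K(s) = -(s + 2*s*(235 + s))/(4*s) (K(s) = -(s + (s + 235)*(s + s))/(2*(s + s)) = -(s + (235 + s)*(2*s))/(2*(2*s)) = -(s + 2*s*(235 + s))*1/(2*s)/2 = -(s + 2*s*(235 + s))/(4*s))
K(-145)/g(-36) = (-471/4 - ½*(-145))/((3*(-36))) = (-471/4 + 145/2)/(-108) = -181/4*(-1/108) = 181/432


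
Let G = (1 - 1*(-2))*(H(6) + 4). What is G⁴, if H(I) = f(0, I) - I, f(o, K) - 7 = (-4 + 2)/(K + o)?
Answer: 38416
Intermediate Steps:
f(o, K) = 7 - 2/(K + o) (f(o, K) = 7 + (-4 + 2)/(K + o) = 7 - 2/(K + o))
H(I) = -I + (-2 + 7*I)/I (H(I) = (-2 + 7*I + 7*0)/(I + 0) - I = (-2 + 7*I + 0)/I - I = (-2 + 7*I)/I - I = -I + (-2 + 7*I)/I)
G = 14 (G = (1 - 1*(-2))*((7 - 1*6 - 2/6) + 4) = (1 + 2)*((7 - 6 - 2*⅙) + 4) = 3*((7 - 6 - ⅓) + 4) = 3*(⅔ + 4) = 3*(14/3) = 14)
G⁴ = 14⁴ = 38416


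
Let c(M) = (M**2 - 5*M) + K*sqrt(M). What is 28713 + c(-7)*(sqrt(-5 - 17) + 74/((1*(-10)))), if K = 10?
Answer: 28713 - 2*(37 - 5*I*sqrt(22))*(42 + 5*I*sqrt(7))/5 ≈ 27967.0 + 198.21*I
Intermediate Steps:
c(M) = M**2 - 5*M + 10*sqrt(M) (c(M) = (M**2 - 5*M) + 10*sqrt(M) = M**2 - 5*M + 10*sqrt(M))
28713 + c(-7)*(sqrt(-5 - 17) + 74/((1*(-10)))) = 28713 + ((-7)**2 - 5*(-7) + 10*sqrt(-7))*(sqrt(-5 - 17) + 74/((1*(-10)))) = 28713 + (49 + 35 + 10*(I*sqrt(7)))*(sqrt(-22) + 74/(-10)) = 28713 + (49 + 35 + 10*I*sqrt(7))*(I*sqrt(22) + 74*(-1/10)) = 28713 + (84 + 10*I*sqrt(7))*(I*sqrt(22) - 37/5) = 28713 + (84 + 10*I*sqrt(7))*(-37/5 + I*sqrt(22))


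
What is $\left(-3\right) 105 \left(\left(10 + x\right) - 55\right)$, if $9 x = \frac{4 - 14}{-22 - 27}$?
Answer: $\frac{99175}{7} \approx 14168.0$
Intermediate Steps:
$x = \frac{10}{441}$ ($x = \frac{\left(4 - 14\right) \frac{1}{-22 - 27}}{9} = \frac{\left(-10\right) \frac{1}{-49}}{9} = \frac{\left(-10\right) \left(- \frac{1}{49}\right)}{9} = \frac{1}{9} \cdot \frac{10}{49} = \frac{10}{441} \approx 0.022676$)
$\left(-3\right) 105 \left(\left(10 + x\right) - 55\right) = \left(-3\right) 105 \left(\left(10 + \frac{10}{441}\right) - 55\right) = - 315 \left(\frac{4420}{441} - 55\right) = \left(-315\right) \left(- \frac{19835}{441}\right) = \frac{99175}{7}$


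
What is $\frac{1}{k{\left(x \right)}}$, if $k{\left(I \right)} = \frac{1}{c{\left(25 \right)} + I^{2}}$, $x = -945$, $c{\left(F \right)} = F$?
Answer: $893050$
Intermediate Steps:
$k{\left(I \right)} = \frac{1}{25 + I^{2}}$
$\frac{1}{k{\left(x \right)}} = \frac{1}{\frac{1}{25 + \left(-945\right)^{2}}} = \frac{1}{\frac{1}{25 + 893025}} = \frac{1}{\frac{1}{893050}} = 893050$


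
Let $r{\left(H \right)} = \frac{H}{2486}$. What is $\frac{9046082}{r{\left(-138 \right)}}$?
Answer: $- \frac{11244279926}{69} \approx -1.6296 \cdot 10^{8}$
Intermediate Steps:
$r{\left(H \right)} = \frac{H}{2486}$ ($r{\left(H \right)} = H \frac{1}{2486} = \frac{H}{2486}$)
$\frac{9046082}{r{\left(-138 \right)}} = \frac{9046082}{\frac{1}{2486} \left(-138\right)} = \frac{9046082}{- \frac{69}{1243}} = 9046082 \left(- \frac{1243}{69}\right) = - \frac{11244279926}{69}$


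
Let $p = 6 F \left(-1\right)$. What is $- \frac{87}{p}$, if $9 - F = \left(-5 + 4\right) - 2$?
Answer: $\frac{29}{24} \approx 1.2083$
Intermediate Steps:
$F = 12$ ($F = 9 - \left(\left(-5 + 4\right) - 2\right) = 9 - \left(-1 - 2\right) = 9 - -3 = 9 + 3 = 12$)
$p = -72$ ($p = 6 \cdot 12 \left(-1\right) = 72 \left(-1\right) = -72$)
$- \frac{87}{p} = - \frac{87}{-72} = \left(-87\right) \left(- \frac{1}{72}\right) = \frac{29}{24}$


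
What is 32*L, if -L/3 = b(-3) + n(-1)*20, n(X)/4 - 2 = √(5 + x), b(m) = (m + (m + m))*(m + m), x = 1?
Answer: -20544 - 7680*√6 ≈ -39356.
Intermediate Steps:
b(m) = 6*m² (b(m) = (m + 2*m)*(2*m) = (3*m)*(2*m) = 6*m²)
n(X) = 8 + 4*√6 (n(X) = 8 + 4*√(5 + 1) = 8 + 4*√6)
L = -642 - 240*√6 (L = -3*(6*(-3)² + (8 + 4*√6)*20) = -3*(6*9 + (160 + 80*√6)) = -3*(54 + (160 + 80*√6)) = -3*(214 + 80*√6) = -642 - 240*√6 ≈ -1229.9)
32*L = 32*(-642 - 240*√6) = -20544 - 7680*√6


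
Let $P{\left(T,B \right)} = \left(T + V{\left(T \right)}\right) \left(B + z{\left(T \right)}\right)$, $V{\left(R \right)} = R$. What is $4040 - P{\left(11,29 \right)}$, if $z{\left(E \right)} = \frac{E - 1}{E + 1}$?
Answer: $\frac{10151}{3} \approx 3383.7$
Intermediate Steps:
$z{\left(E \right)} = \frac{-1 + E}{1 + E}$
$P{\left(T,B \right)} = 2 T \left(B + \frac{-1 + T}{1 + T}\right)$ ($P{\left(T,B \right)} = \left(T + T\right) \left(B + \frac{-1 + T}{1 + T}\right) = 2 T \left(B + \frac{-1 + T}{1 + T}\right)$)
$4040 - P{\left(11,29 \right)} = 4040 - 2 \cdot 11 \frac{1}{1 + 11} \left(-1 + 11 + 29 \left(1 + 11\right)\right) = 4040 - 2 \cdot 11 \cdot \frac{1}{12} \left(-1 + 11 + 29 \cdot 12\right) = 4040 - 2 \cdot 11 \cdot \frac{1}{12} \left(-1 + 11 + 348\right) = 4040 - 2 \cdot 11 \cdot \frac{1}{12} \cdot 358 = 4040 - \frac{1969}{3} = \frac{10151}{3}$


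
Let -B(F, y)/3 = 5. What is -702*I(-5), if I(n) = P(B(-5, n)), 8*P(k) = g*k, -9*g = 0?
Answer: 0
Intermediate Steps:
B(F, y) = -15 (B(F, y) = -3*5 = -15)
g = 0 (g = -1/9*0 = 0)
P(k) = 0 (P(k) = (0*k)/8 = (1/8)*0 = 0)
I(n) = 0
-702*I(-5) = -702*0 = 0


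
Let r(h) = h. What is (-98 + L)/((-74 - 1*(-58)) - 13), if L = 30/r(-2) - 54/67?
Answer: 7625/1943 ≈ 3.9243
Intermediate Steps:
L = -1059/67 (L = 30/(-2) - 54/67 = 30*(-½) - 54*1/67 = -15 - 54/67 = -1059/67 ≈ -15.806)
(-98 + L)/((-74 - 1*(-58)) - 13) = (-98 - 1059/67)/((-74 - 1*(-58)) - 13) = -7625/67/((-74 + 58) - 13) = -7625/67/(-16 - 13) = -7625/67/(-29) = -1/29*(-7625/67) = 7625/1943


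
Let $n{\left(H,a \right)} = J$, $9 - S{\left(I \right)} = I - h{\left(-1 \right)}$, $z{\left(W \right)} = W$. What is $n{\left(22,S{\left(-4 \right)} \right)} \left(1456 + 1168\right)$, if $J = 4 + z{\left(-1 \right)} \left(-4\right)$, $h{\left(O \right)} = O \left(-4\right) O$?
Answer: $20992$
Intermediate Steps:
$h{\left(O \right)} = - 4 O^{2}$ ($h{\left(O \right)} = - 4 O O = - 4 O^{2}$)
$J = 8$ ($J = 4 - -4 = 4 + 4 = 8$)
$S{\left(I \right)} = 5 - I$ ($S{\left(I \right)} = 9 - \left(I - - 4 \left(-1\right)^{2}\right) = 9 - \left(I - \left(-4\right) 1\right) = 9 - \left(I - -4\right) = 9 - \left(I + 4\right) = 9 - \left(4 + I\right) = 5 - I$)
$n{\left(H,a \right)} = 8$
$n{\left(22,S{\left(-4 \right)} \right)} \left(1456 + 1168\right) = 8 \left(1456 + 1168\right) = 8 \cdot 2624 = 20992$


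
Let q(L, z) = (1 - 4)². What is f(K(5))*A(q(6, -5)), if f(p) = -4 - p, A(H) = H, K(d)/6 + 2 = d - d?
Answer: 72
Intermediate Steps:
q(L, z) = 9 (q(L, z) = (-3)² = 9)
K(d) = -12 (K(d) = -12 + 6*(d - d) = -12 + 6*0 = -12 + 0 = -12)
f(K(5))*A(q(6, -5)) = (-4 - 1*(-12))*9 = (-4 + 12)*9 = 8*9 = 72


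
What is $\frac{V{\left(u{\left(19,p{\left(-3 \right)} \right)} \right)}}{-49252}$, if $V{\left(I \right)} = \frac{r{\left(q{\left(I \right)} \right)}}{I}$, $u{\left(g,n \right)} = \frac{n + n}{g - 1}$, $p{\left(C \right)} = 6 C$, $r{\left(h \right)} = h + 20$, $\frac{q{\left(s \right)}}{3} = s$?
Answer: $\frac{1}{7036} \approx 0.00014213$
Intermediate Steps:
$q{\left(s \right)} = 3 s$
$r{\left(h \right)} = 20 + h$
$u{\left(g,n \right)} = \frac{2 n}{-1 + g}$
$V{\left(I \right)} = \frac{20 + 3 I}{I}$
$\frac{V{\left(u{\left(19,p{\left(-3 \right)} \right)} \right)}}{-49252} = \frac{3 + \frac{20}{2 \cdot 6 \left(-3\right) \frac{1}{-1 + 19}}}{-49252} = \left(3 + \frac{20}{2 \left(-18\right) \frac{1}{18}}\right) \left(- \frac{1}{49252}\right) = \left(3 + \frac{20}{-2}\right) \left(- \frac{1}{49252}\right) = \left(3 + 20 \left(- \frac{1}{2}\right)\right) \left(- \frac{1}{49252}\right) = \left(3 - 10\right) \left(- \frac{1}{49252}\right) = \left(-7\right) \left(- \frac{1}{49252}\right) = \frac{1}{7036}$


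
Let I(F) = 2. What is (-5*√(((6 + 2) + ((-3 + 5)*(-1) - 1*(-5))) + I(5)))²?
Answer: 325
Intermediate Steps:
(-5*√(((6 + 2) + ((-3 + 5)*(-1) - 1*(-5))) + I(5)))² = (-5*√(((6 + 2) + ((-3 + 5)*(-1) - 1*(-5))) + 2))² = (-5*√((8 + (2*(-1) + 5)) + 2))² = (-5*√((8 + (-2 + 5)) + 2))² = (-5*√((8 + 3) + 2))² = (-5*√(11 + 2))² = (-5*√13)² = 325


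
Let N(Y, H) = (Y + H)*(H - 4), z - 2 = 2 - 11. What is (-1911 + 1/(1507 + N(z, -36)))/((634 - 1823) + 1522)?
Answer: -6166796/1074591 ≈ -5.7387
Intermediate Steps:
z = -7 (z = 2 + (2 - 11) = 2 - 9 = -7)
N(Y, H) = (-4 + H)*(H + Y) (N(Y, H) = (H + Y)*(-4 + H) = (-4 + H)*(H + Y))
(-1911 + 1/(1507 + N(z, -36)))/((634 - 1823) + 1522) = (-1911 + 1/(1507 + ((-36)**2 - 4*(-36) - 4*(-7) - 36*(-7))))/((634 - 1823) + 1522) = (-1911 + 1/(1507 + (1296 + 144 + 28 + 252)))/(-1189 + 1522) = (-1911 + 1/(1507 + 1720))/333 = (-1911 + 1/3227)*(1/333) = -6166796/3227*1/333 = -6166796/1074591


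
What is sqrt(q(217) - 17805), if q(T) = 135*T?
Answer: sqrt(11490) ≈ 107.19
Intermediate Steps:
sqrt(q(217) - 17805) = sqrt(135*217 - 17805) = sqrt(29295 - 17805) = sqrt(11490)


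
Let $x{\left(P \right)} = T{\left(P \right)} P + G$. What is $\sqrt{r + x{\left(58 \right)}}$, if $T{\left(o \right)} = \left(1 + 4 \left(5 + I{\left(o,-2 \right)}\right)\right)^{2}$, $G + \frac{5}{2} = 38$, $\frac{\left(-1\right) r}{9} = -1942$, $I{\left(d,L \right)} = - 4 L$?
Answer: $\frac{\sqrt{721742}}{2} \approx 424.78$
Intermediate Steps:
$r = 17478$ ($r = \left(-9\right) \left(-1942\right) = 17478$)
$G = \frac{71}{2}$ ($G = - \frac{5}{2} + 38 = \frac{71}{2} \approx 35.5$)
$T{\left(o \right)} = 2809$ ($T{\left(o \right)} = \left(1 + 4 \left(5 - -8\right)\right)^{2} = \left(1 + 4 \left(5 + 8\right)\right)^{2} = \left(1 + 4 \cdot 13\right)^{2} = \left(1 + 52\right)^{2} = 53^{2} = 2809$)
$x{\left(P \right)} = \frac{71}{2} + 2809 P$ ($x{\left(P \right)} = 2809 P + \frac{71}{2} = \frac{71}{2} + 2809 P$)
$\sqrt{r + x{\left(58 \right)}} = \sqrt{17478 + \left(\frac{71}{2} + 2809 \cdot 58\right)} = \sqrt{17478 + \left(\frac{71}{2} + 162922\right)} = \sqrt{17478 + \frac{325915}{2}} = \sqrt{\frac{360871}{2}} = \frac{\sqrt{721742}}{2}$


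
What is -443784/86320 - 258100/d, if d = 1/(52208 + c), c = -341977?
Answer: 806977398275527/10790 ≈ 7.4789e+10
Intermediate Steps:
d = -1/289769 (d = 1/(52208 - 341977) = 1/(-289769) = -1/289769 ≈ -3.4510e-6)
-443784/86320 - 258100/d = -443784/86320 - 258100/(-1/289769) = -443784*1/86320 - 258100*(-289769) = -55473/10790 + 74789378900 = 806977398275527/10790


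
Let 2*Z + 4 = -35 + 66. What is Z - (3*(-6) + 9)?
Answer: 45/2 ≈ 22.500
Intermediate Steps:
Z = 27/2 (Z = -2 + (-35 + 66)/2 = -2 + (½)*31 = -2 + 31/2 = 27/2 ≈ 13.500)
Z - (3*(-6) + 9) = 27/2 - (3*(-6) + 9) = 27/2 - (-18 + 9) = 27/2 - 1*(-9) = 27/2 + 9 = 45/2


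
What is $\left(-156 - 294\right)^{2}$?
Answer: $202500$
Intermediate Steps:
$\left(-156 - 294\right)^{2} = \left(-450\right)^{2} = 202500$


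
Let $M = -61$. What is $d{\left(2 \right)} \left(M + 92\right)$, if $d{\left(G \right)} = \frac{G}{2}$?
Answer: $31$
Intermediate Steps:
$d{\left(G \right)} = \frac{G}{2}$ ($d{\left(G \right)} = G \frac{1}{2} = \frac{G}{2}$)
$d{\left(2 \right)} \left(M + 92\right) = \frac{1}{2} \cdot 2 \left(-61 + 92\right) = 1 \cdot 31 = 31$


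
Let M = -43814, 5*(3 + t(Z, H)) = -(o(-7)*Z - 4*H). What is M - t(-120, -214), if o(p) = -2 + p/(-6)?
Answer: -218099/5 ≈ -43620.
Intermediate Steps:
o(p) = -2 - p/6 (o(p) = -2 + p*(-⅙) = -2 - p/6)
t(Z, H) = -3 + Z/6 + 4*H/5 (t(Z, H) = -3 + (-((-2 - ⅙*(-7))*Z - 4*H))/5 = -3 + (-((-2 + 7/6)*Z - 4*H))/5 = -3 + (-(-5*Z/6 - 4*H))/5 = -3 + (-(-4*H - 5*Z/6))/5 = -3 + (4*H + 5*Z/6)/5 = -3 + (Z/6 + 4*H/5) = -3 + Z/6 + 4*H/5)
M - t(-120, -214) = -43814 - (-3 + (⅙)*(-120) + (⅘)*(-214)) = -43814 - (-3 - 20 - 856/5) = -43814 - 1*(-971/5) = -43814 + 971/5 = -218099/5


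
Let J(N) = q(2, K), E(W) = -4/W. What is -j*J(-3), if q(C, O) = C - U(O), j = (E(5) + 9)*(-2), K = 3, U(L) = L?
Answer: -82/5 ≈ -16.400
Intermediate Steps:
j = -82/5 (j = (-4/5 + 9)*(-2) = (41/5)*(-2) = -82/5 ≈ -16.400)
q(C, O) = C - O
J(N) = -1 (J(N) = 2 - 1*3 = 2 - 3 = -1)
-j*J(-3) = -(-82)*(-1)/5 = -1*82/5 = -82/5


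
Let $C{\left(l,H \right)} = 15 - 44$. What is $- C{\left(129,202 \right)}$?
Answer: $29$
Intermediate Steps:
$C{\left(l,H \right)} = -29$
$- C{\left(129,202 \right)} = \left(-1\right) \left(-29\right) = 29$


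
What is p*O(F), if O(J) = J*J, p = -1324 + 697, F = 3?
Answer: -5643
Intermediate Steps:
p = -627
O(J) = J²
p*O(F) = -627*3² = -627*9 = -5643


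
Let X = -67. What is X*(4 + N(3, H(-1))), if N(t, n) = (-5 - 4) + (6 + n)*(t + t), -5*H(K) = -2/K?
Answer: -9581/5 ≈ -1916.2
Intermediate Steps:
H(K) = 2/(5*K) (H(K) = -(-2)/(5*K) = 2/(5*K))
N(t, n) = -9 + 2*t*(6 + n) (N(t, n) = -9 + (6 + n)*(2*t) = -9 + 2*t*(6 + n))
X*(4 + N(3, H(-1))) = -67*(4 + (-9 + 12*3 + 2*((⅖)/(-1))*3)) = -67*(4 + (-9 + 36 + 2*((⅖)*(-1))*3)) = -67*(4 + (-9 + 36 + 2*(-⅖)*3)) = -67*(4 + (-9 + 36 - 12/5)) = -67*(4 + 123/5) = -67*143/5 = -9581/5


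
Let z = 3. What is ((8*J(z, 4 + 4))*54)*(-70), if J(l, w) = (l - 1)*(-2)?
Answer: 120960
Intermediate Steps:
J(l, w) = 2 - 2*l (J(l, w) = (-1 + l)*(-2) = 2 - 2*l)
((8*J(z, 4 + 4))*54)*(-70) = ((8*(2 - 2*3))*54)*(-70) = ((8*(2 - 6))*54)*(-70) = ((8*(-4))*54)*(-70) = -32*54*(-70) = -1728*(-70) = 120960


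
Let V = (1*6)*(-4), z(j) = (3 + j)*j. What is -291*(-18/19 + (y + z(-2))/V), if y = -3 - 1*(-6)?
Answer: 43747/152 ≈ 287.81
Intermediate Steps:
y = 3 (y = -3 + 6 = 3)
z(j) = j*(3 + j)
V = -24 (V = 6*(-4) = -24)
-291*(-18/19 + (y + z(-2))/V) = -291*(-18/19 + (3 - 2*(3 - 2))/(-24)) = -291*(-18*1/19 + (3 - 2*1)*(-1/24)) = -291*(-18/19 + (3 - 2)*(-1/24)) = -291*(-18/19 + 1*(-1/24)) = -291*(-18/19 - 1/24) = -291*(-451/456) = 43747/152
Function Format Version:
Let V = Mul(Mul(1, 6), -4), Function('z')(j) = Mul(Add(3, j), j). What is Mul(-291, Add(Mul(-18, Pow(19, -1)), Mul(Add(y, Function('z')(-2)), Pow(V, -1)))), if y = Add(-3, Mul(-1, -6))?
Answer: Rational(43747, 152) ≈ 287.81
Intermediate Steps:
y = 3 (y = Add(-3, 6) = 3)
Function('z')(j) = Mul(j, Add(3, j))
V = -24 (V = Mul(6, -4) = -24)
Mul(-291, Add(Mul(-18, Pow(19, -1)), Mul(Add(y, Function('z')(-2)), Pow(V, -1)))) = Mul(-291, Add(Mul(-18, Pow(19, -1)), Mul(Add(3, Mul(-2, Add(3, -2))), Pow(-24, -1)))) = Mul(-291, Add(Mul(-18, Rational(1, 19)), Mul(Add(3, Mul(-2, 1)), Rational(-1, 24)))) = Mul(-291, Add(Rational(-18, 19), Mul(Add(3, -2), Rational(-1, 24)))) = Mul(-291, Add(Rational(-18, 19), Mul(1, Rational(-1, 24)))) = Mul(-291, Add(Rational(-18, 19), Rational(-1, 24))) = Mul(-291, Rational(-451, 456)) = Rational(43747, 152)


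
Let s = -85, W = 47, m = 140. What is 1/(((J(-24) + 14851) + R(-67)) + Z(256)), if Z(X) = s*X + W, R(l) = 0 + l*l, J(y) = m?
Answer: -1/2233 ≈ -0.00044783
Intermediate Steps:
J(y) = 140
R(l) = l**2 (R(l) = 0 + l**2 = l**2)
Z(X) = 47 - 85*X (Z(X) = -85*X + 47 = 47 - 85*X)
1/(((J(-24) + 14851) + R(-67)) + Z(256)) = 1/(((140 + 14851) + (-67)**2) + (47 - 85*256)) = 1/((14991 + 4489) + (47 - 21760)) = 1/(19480 - 21713) = 1/(-2233) = -1/2233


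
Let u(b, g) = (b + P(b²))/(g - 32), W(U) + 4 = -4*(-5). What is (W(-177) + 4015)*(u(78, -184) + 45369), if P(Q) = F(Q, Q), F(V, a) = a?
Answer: 6579627967/36 ≈ 1.8277e+8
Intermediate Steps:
W(U) = 16 (W(U) = -4 - 4*(-5) = -4 + 20 = 16)
P(Q) = Q
u(b, g) = (b + b²)/(-32 + g) (u(b, g) = (b + b²)/(g - 32) = (b + b²)/(-32 + g))
(W(-177) + 4015)*(u(78, -184) + 45369) = (16 + 4015)*(78*(1 + 78)/(-32 - 184) + 45369) = 4031*(78*79/(-216) + 45369) = 4031*(78*(-1/216)*79 + 45369) = 4031*(-1027/36 + 45369) = 4031*(1632257/36) = 6579627967/36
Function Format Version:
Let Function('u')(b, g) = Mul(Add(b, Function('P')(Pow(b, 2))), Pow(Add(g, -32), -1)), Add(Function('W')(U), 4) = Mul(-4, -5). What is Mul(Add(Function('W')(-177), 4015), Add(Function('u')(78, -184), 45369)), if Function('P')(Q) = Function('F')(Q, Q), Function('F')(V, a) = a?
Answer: Rational(6579627967, 36) ≈ 1.8277e+8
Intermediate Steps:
Function('W')(U) = 16 (Function('W')(U) = Add(-4, Mul(-4, -5)) = Add(-4, 20) = 16)
Function('P')(Q) = Q
Function('u')(b, g) = Mul(Pow(Add(-32, g), -1), Add(b, Pow(b, 2))) (Function('u')(b, g) = Mul(Add(b, Pow(b, 2)), Pow(Add(g, -32), -1)) = Mul(Add(b, Pow(b, 2)), Pow(Add(-32, g), -1)) = Mul(Pow(Add(-32, g), -1), Add(b, Pow(b, 2))))
Mul(Add(Function('W')(-177), 4015), Add(Function('u')(78, -184), 45369)) = Mul(Add(16, 4015), Add(Mul(78, Pow(Add(-32, -184), -1), Add(1, 78)), 45369)) = Mul(4031, Add(Mul(78, Pow(-216, -1), 79), 45369)) = Mul(4031, Add(Mul(78, Rational(-1, 216), 79), 45369)) = Mul(4031, Add(Rational(-1027, 36), 45369)) = Mul(4031, Rational(1632257, 36)) = Rational(6579627967, 36)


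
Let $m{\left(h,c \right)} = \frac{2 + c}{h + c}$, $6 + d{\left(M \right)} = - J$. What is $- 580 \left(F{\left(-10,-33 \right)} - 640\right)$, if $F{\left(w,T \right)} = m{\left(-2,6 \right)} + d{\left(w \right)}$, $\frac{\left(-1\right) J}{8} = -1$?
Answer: $378160$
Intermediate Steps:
$J = 8$ ($J = \left(-8\right) \left(-1\right) = 8$)
$d{\left(M \right)} = -14$ ($d{\left(M \right)} = -6 - 8 = -14$)
$m{\left(h,c \right)} = \frac{2 + c}{c + h}$
$F{\left(w,T \right)} = -12$ ($F{\left(w,T \right)} = \frac{2 + 6}{6 - 2} - 14 = \frac{1}{4} \cdot 8 - 14 = 2 - 14 = -12$)
$- 580 \left(F{\left(-10,-33 \right)} - 640\right) = - 580 \left(-12 - 640\right) = \left(-580\right) \left(-652\right) = 378160$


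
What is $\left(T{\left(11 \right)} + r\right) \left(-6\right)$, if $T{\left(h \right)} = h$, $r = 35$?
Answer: $-276$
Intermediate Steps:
$\left(T{\left(11 \right)} + r\right) \left(-6\right) = \left(11 + 35\right) \left(-6\right) = 46 \left(-6\right) = -276$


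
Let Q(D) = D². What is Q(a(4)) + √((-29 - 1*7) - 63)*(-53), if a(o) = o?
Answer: 16 - 159*I*√11 ≈ 16.0 - 527.34*I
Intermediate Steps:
Q(a(4)) + √((-29 - 1*7) - 63)*(-53) = 4² + √((-29 - 1*7) - 63)*(-53) = 16 + √((-29 - 7) - 63)*(-53) = 16 + √(-36 - 63)*(-53) = 16 + √(-99)*(-53) = 16 + (3*I*√11)*(-53) = 16 - 159*I*√11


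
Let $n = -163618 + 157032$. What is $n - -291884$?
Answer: $285298$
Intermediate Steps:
$n = -6586$
$n - -291884 = -6586 - -291884 = -6586 + 291884 = 285298$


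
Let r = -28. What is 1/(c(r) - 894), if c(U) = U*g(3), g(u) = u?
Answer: -1/978 ≈ -0.0010225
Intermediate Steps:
c(U) = 3*U (c(U) = U*3 = 3*U)
1/(c(r) - 894) = 1/(3*(-28) - 894) = 1/(-84 - 894) = 1/(-978) = -1/978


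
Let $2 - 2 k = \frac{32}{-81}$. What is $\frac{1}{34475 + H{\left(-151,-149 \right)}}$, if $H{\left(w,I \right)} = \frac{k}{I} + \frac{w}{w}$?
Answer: $\frac{12069}{416090747} \approx 2.9006 \cdot 10^{-5}$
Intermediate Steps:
$k = \frac{97}{81}$ ($k = 1 - \frac{32 \frac{1}{-81}}{2} = 1 - \frac{32 \left(- \frac{1}{81}\right)}{2} = 1 - - \frac{16}{81} = 1 + \frac{16}{81} = \frac{97}{81} \approx 1.1975$)
$H{\left(w,I \right)} = 1 + \frac{97}{81 I}$ ($H{\left(w,I \right)} = \frac{97}{81 I} + \frac{w}{w} = \frac{97}{81 I} + 1 = 1 + \frac{97}{81 I}$)
$\frac{1}{34475 + H{\left(-151,-149 \right)}} = \frac{1}{34475 + \frac{\frac{97}{81} - 149}{-149}} = \frac{1}{34475 - - \frac{11972}{12069}} = \frac{1}{34475 + \frac{11972}{12069}} = \frac{1}{\frac{416090747}{12069}} = \frac{12069}{416090747}$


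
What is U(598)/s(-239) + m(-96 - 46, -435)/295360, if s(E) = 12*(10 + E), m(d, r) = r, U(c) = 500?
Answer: -7443769/40582464 ≈ -0.18342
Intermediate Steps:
s(E) = 120 + 12*E
U(598)/s(-239) + m(-96 - 46, -435)/295360 = 500/(120 + 12*(-239)) - 435/295360 = 500/(120 - 2868) - 435*1/295360 = 500/(-2748) - 87/59072 = 500*(-1/2748) - 87/59072 = -125/687 - 87/59072 = -7443769/40582464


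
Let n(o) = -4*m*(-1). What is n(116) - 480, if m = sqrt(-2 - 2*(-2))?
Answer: -480 + 4*sqrt(2) ≈ -474.34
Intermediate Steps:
m = sqrt(2) (m = sqrt(-2 + 4) = sqrt(2) ≈ 1.4142)
n(o) = 4*sqrt(2) (n(o) = -4*sqrt(2)*(-1) = 4*sqrt(2))
n(116) - 480 = 4*sqrt(2) - 480 = -480 + 4*sqrt(2)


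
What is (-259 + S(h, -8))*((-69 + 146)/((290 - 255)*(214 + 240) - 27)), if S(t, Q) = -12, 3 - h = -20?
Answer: -20867/15863 ≈ -1.3155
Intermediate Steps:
h = 23 (h = 3 - 1*(-20) = 3 + 20 = 23)
(-259 + S(h, -8))*((-69 + 146)/((290 - 255)*(214 + 240) - 27)) = (-259 - 12)*((-69 + 146)/((290 - 255)*(214 + 240) - 27)) = -20867/(35*454 - 27) = -20867/(15890 - 27) = -20867/15863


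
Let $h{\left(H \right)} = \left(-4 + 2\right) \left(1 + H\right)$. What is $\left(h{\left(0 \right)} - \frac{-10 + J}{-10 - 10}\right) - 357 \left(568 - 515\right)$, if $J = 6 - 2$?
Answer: $- \frac{189233}{10} \approx -18923.0$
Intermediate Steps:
$J = 4$ ($J = 6 - 2 = 4$)
$h{\left(H \right)} = -2 - 2 H$ ($h{\left(H \right)} = - 2 \left(1 + H\right) = -2 - 2 H$)
$\left(h{\left(0 \right)} - \frac{-10 + J}{-10 - 10}\right) - 357 \left(568 - 515\right) = \left(\left(-2 - 0\right) - \frac{-10 + 4}{-10 - 10}\right) - 357 \left(568 - 515\right) = \left(\left(-2 + 0\right) - - \frac{6}{-20}\right) - 18921 = \left(-2 - \left(-6\right) \left(- \frac{1}{20}\right)\right) - 18921 = \left(-2 - \frac{3}{10}\right) - 18921 = - \frac{23}{10} - 18921 = - \frac{189233}{10}$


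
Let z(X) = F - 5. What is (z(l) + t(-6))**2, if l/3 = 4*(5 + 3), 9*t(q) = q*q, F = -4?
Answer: 25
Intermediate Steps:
t(q) = q**2/9 (t(q) = (q*q)/9 = q**2/9)
l = 96 (l = 3*(4*(5 + 3)) = 3*(4*8) = 3*32 = 96)
z(X) = -9 (z(X) = -4 - 5 = -9)
(z(l) + t(-6))**2 = (-9 + (1/9)*(-6)**2)**2 = (-9 + (1/9)*36)**2 = (-9 + 4)**2 = (-5)**2 = 25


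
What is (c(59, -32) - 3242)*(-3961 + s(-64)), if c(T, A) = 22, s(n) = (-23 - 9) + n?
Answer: 13063540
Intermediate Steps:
s(n) = -32 + n
(c(59, -32) - 3242)*(-3961 + s(-64)) = (22 - 3242)*(-3961 + (-32 - 64)) = -3220*(-3961 - 96) = -3220*(-4057) = 13063540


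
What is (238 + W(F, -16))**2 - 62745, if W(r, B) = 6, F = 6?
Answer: -3209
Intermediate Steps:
(238 + W(F, -16))**2 - 62745 = (238 + 6)**2 - 62745 = 244**2 - 62745 = 59536 - 62745 = -3209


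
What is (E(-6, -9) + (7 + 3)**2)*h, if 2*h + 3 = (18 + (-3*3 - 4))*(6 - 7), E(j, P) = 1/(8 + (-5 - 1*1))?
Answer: -402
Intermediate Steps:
E(j, P) = 1/2 (E(j, P) = 1/(8 + (-5 - 1)) = 1/(8 - 6) = 1/2)
h = -4 (h = -3/2 + ((18 + (-3*3 - 4))*(6 - 7))/2 = -3/2 + ((18 + (-9 - 4))*(-1))/2 = -3/2 + ((18 - 13)*(-1))/2 = -3/2 + (5*(-1))/2 = -3/2 + (1/2)*(-5) = -3/2 - 5/2 = -4)
(E(-6, -9) + (7 + 3)**2)*h = (1/2 + (7 + 3)**2)*(-4) = (1/2 + 10**2)*(-4) = (1/2 + 100)*(-4) = (201/2)*(-4) = -402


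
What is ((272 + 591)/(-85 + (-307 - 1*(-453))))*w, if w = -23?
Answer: -19849/61 ≈ -325.39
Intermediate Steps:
((272 + 591)/(-85 + (-307 - 1*(-453))))*w = ((272 + 591)/(-85 + (-307 - 1*(-453))))*(-23) = (863/(-85 + (-307 + 453)))*(-23) = (863/(-85 + 146))*(-23) = (863/61)*(-23) = -19849/61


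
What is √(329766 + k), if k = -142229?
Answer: √187537 ≈ 433.06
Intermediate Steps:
√(329766 + k) = √(329766 - 142229) = √187537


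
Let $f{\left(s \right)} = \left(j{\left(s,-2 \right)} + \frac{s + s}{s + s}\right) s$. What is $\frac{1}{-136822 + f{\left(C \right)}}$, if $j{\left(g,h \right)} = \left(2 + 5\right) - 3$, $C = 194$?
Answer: $- \frac{1}{135852} \approx -7.3609 \cdot 10^{-6}$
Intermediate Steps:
$j{\left(g,h \right)} = 4$ ($j{\left(g,h \right)} = 7 - 3 = 4$)
$f{\left(s \right)} = 5 s$ ($f{\left(s \right)} = \left(4 + \frac{s + s}{s + s}\right) s = \left(4 + \frac{2 s}{2 s}\right) s = \left(4 + 2 s \frac{1}{2 s}\right) s = \left(4 + 1\right) s = 5 s$)
$\frac{1}{-136822 + f{\left(C \right)}} = \frac{1}{-136822 + 5 \cdot 194} = \frac{1}{-136822 + 970} = \frac{1}{-135852} = - \frac{1}{135852}$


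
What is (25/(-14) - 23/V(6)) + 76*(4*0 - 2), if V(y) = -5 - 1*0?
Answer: -10443/70 ≈ -149.19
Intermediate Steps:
V(y) = -5 (V(y) = -5 + 0 = -5)
(25/(-14) - 23/V(6)) + 76*(4*0 - 2) = (25/(-14) - 23/(-5)) + 76*(4*0 - 2) = (25*(-1/14) - 23*(-⅕)) + 76*(0 - 2) = (-25/14 + 23/5) + 76*(-2) = 197/70 - 152 = -10443/70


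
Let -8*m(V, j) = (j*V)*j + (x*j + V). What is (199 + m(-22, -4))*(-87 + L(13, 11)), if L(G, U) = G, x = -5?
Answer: -36001/2 ≈ -18001.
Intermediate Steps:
m(V, j) = -V/8 + 5*j/8 - V*j**2/8 (m(V, j) = -((j*V)*j + (-5*j + V))/8 = -((V*j)*j + (V - 5*j))/8 = -(V*j**2 + (V - 5*j))/8 = -(V - 5*j + V*j**2)/8 = -V/8 + 5*j/8 - V*j**2/8)
(199 + m(-22, -4))*(-87 + L(13, 11)) = (199 + (-1/8*(-22) + (5/8)*(-4) - 1/8*(-22)*(-4)**2))*(-87 + 13) = (199 + (11/4 - 5/2 - 1/8*(-22)*16))*(-74) = (199 + (11/4 - 5/2 + 44))*(-74) = (199 + 177/4)*(-74) = (973/4)*(-74) = -36001/2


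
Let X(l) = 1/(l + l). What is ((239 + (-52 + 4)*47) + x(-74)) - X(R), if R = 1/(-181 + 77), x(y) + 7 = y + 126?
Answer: -1920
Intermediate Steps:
x(y) = 119 + y (x(y) = -7 + (y + 126) = -7 + (126 + y) = 119 + y)
R = -1/104 (R = 1/(-104) = -1/104 ≈ -0.0096154)
X(l) = 1/(2*l)
((239 + (-52 + 4)*47) + x(-74)) - X(R) = ((239 + (-52 + 4)*47) + (119 - 74)) - 1/(2*(-1/104)) = ((239 - 48*47) + 45) - (-104)/2 = ((239 - 2256) + 45) - 1*(-52) = (-2017 + 45) + 52 = -1972 + 52 = -1920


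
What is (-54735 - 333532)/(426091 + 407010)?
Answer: -388267/833101 ≈ -0.46605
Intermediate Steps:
(-54735 - 333532)/(426091 + 407010) = -388267/833101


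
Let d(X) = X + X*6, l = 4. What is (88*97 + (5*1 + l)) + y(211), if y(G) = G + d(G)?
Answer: 10233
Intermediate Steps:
d(X) = 7*X (d(X) = X + 6*X = 7*X)
y(G) = 8*G (y(G) = G + 7*G = 8*G)
(88*97 + (5*1 + l)) + y(211) = (88*97 + (5*1 + 4)) + 8*211 = (8536 + (5 + 4)) + 1688 = (8536 + 9) + 1688 = 8545 + 1688 = 10233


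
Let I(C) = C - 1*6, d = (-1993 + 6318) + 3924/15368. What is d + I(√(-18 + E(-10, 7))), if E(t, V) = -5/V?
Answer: 16594579/3842 + I*√917/7 ≈ 4319.3 + 4.326*I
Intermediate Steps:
d = 16617631/3842 (d = 4325 + 3924*(1/15368) = 4325 + 981/3842 = 16617631/3842 ≈ 4325.3)
I(C) = -6 + C (I(C) = C - 6 = -6 + C)
d + I(√(-18 + E(-10, 7))) = 16617631/3842 + (-6 + √(-18 - 5/7)) = 16617631/3842 + (-6 + √(-131/7)) = 16617631/3842 + (-6 + I*√917/7) = 16594579/3842 + I*√917/7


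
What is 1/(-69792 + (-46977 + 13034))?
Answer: -1/103735 ≈ -9.6399e-6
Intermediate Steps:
1/(-69792 + (-46977 + 13034)) = 1/(-69792 - 33943) = 1/(-103735) = -1/103735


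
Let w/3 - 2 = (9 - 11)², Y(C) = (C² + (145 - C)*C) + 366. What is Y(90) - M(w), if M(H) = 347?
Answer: 13069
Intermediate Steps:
Y(C) = 366 + C² + C*(145 - C) (Y(C) = (C² + C*(145 - C)) + 366 = 366 + C² + C*(145 - C))
w = 18 (w = 6 + 3*(9 - 11)² = 6 + 3*(-2)² = 6 + 3*4 = 6 + 12 = 18)
Y(90) - M(w) = (366 + 145*90) - 1*347 = (366 + 13050) - 347 = 13416 - 347 = 13069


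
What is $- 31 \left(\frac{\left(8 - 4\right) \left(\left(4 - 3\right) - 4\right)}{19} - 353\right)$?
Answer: $\frac{208289}{19} \approx 10963.0$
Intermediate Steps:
$- 31 \left(\frac{\left(8 - 4\right) \left(\left(4 - 3\right) - 4\right)}{19} - 353\right) = - 31 \left(4 \left(1 - 4\right) \frac{1}{19} - 353\right) = - 31 \left(4 \left(-3\right) \frac{1}{19} - 353\right) = - 31 \left(\left(-12\right) \frac{1}{19} - 353\right) = - 31 \left(- \frac{12}{19} - 353\right) = \left(-31\right) \left(- \frac{6719}{19}\right) = \frac{208289}{19}$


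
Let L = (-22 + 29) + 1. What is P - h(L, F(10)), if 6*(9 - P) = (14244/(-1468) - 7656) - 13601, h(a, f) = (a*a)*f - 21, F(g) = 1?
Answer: 3865006/1101 ≈ 3510.4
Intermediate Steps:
L = 8 (L = 7 + 1 = 8)
h(a, f) = -21 + f*a**2 (h(a, f) = a**2*f - 21 = f*a**2 - 21 = -21 + f*a**2)
P = 3912349/1101 (P = 9 - ((14244/(-1468) - 7656) - 13601)/6 = 9 - ((14244*(-1/1468) - 7656) - 13601)/6 = 9 - ((-3561/367 - 7656) - 13601)/6 = 9 - (-2813313/367 - 13601)/6 = 9 - 1/6*(-7804880/367) = 9 + 3902440/1101 = 3912349/1101 ≈ 3553.4)
P - h(L, F(10)) = 3912349/1101 - (-21 + 1*8**2) = 3912349/1101 - (-21 + 1*64) = 3912349/1101 - (-21 + 64) = 3912349/1101 - 1*43 = 3912349/1101 - 43 = 3865006/1101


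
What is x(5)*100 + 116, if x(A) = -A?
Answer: -384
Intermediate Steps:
x(5)*100 + 116 = -1*5*100 + 116 = -5*100 + 116 = -500 + 116 = -384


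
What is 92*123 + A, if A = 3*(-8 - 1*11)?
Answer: 11259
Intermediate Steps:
A = -57 (A = 3*(-8 - 11) = 3*(-19) = -57)
92*123 + A = 92*123 - 57 = 11316 - 57 = 11259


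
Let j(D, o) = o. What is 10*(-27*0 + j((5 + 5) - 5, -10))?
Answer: -100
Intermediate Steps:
10*(-27*0 + j((5 + 5) - 5, -10)) = 10*(-27*0 - 10) = 10*(0 - 10) = 10*(-10) = -100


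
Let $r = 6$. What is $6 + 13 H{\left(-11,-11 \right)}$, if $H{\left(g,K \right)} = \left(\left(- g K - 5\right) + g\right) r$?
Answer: $-10680$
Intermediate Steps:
$H{\left(g,K \right)} = -30 + 6 g - 6 K g$ ($H{\left(g,K \right)} = \left(\left(- g K - 5\right) + g\right) 6 = \left(\left(- K g - 5\right) + g\right) 6 = \left(\left(-5 - K g\right) + g\right) 6 = \left(-5 + g - K g\right) 6 = -30 + 6 g - 6 K g$)
$6 + 13 H{\left(-11,-11 \right)} = 6 + 13 \left(-30 + 6 \left(-11\right) - \left(-66\right) \left(-11\right)\right) = 6 + 13 \left(-30 - 66 - 726\right) = 6 + 13 \left(-822\right) = 6 - 10686 = -10680$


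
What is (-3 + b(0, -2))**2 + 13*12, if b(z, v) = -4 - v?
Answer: 181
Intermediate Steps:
(-3 + b(0, -2))**2 + 13*12 = (-3 + (-4 - 1*(-2)))**2 + 13*12 = (-3 + (-4 + 2))**2 + 156 = (-3 - 2)**2 + 156 = (-5)**2 + 156 = 25 + 156 = 181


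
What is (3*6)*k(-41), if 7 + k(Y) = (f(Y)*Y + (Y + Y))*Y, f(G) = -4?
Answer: -60642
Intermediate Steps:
k(Y) = -7 - 2*Y² (k(Y) = -7 + (-4*Y + (Y + Y))*Y = -7 + (-4*Y + 2*Y)*Y = -7 + (-2*Y)*Y = -7 - 2*Y²)
(3*6)*k(-41) = (3*6)*(-7 - 2*(-41)²) = 18*(-7 - 2*1681) = 18*(-7 - 3362) = 18*(-3369) = -60642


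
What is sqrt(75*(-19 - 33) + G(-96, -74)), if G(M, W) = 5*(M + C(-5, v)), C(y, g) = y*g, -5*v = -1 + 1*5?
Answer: 2*I*sqrt(1090) ≈ 66.03*I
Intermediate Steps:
v = -4/5 (v = -(-1 + 1*5)/5 = -(-1 + 5)/5 = -1/5*4 = -4/5 ≈ -0.80000)
C(y, g) = g*y
G(M, W) = 20 + 5*M (G(M, W) = 5*(M - 4/5*(-5)) = 5*(M + 4) = 5*(4 + M) = 20 + 5*M)
sqrt(75*(-19 - 33) + G(-96, -74)) = sqrt(75*(-19 - 33) + (20 + 5*(-96))) = sqrt(75*(-52) + (20 - 480)) = sqrt(-3900 - 460) = sqrt(-4360) = 2*I*sqrt(1090)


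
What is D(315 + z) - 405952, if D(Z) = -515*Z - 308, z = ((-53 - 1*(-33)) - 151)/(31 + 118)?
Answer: -84616200/149 ≈ -5.6789e+5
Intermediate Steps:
z = -171/149 (z = ((-53 + 33) - 151)/149 = (-20 - 151)*(1/149) = -171*1/149 = -171/149 ≈ -1.1477)
D(Z) = -308 - 515*Z
D(315 + z) - 405952 = (-308 - 515*(315 - 171/149)) - 405952 = (-308 - 515*46764/149) - 405952 = (-308 - 24083460/149) - 405952 = -24129352/149 - 405952 = -84616200/149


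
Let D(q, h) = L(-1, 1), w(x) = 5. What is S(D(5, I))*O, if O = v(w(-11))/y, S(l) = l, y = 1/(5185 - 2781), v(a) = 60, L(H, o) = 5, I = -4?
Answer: 721200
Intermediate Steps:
y = 1/2404 ≈ 0.00041597
D(q, h) = 5
O = 144240 (O = 60/(1/2404) = 60*2404 = 144240)
S(D(5, I))*O = 5*144240 = 721200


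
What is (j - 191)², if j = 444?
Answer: 64009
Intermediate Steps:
(j - 191)² = (444 - 191)² = 253² = 64009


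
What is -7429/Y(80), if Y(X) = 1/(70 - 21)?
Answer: -364021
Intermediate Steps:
Y(X) = 1/49
-7429/Y(80) = -7429/1/49 = -7429*49 = -364021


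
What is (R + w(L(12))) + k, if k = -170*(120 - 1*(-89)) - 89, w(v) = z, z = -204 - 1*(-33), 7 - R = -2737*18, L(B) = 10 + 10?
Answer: 13483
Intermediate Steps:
L(B) = 20
R = 49273 (R = 7 - (-2737)*18 = 7 - 1*(-49266) = 7 + 49266 = 49273)
z = -171 (z = -204 + 33 = -171)
w(v) = -171
k = -35619 (k = -170*(120 + 89) - 89 = -170*209 - 89 = -35530 - 89 = -35619)
(R + w(L(12))) + k = (49273 - 171) - 35619 = 49102 - 35619 = 13483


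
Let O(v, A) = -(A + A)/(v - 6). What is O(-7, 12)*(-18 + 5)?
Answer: -24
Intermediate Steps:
O(v, A) = -2*A/(-6 + v)
O(-7, 12)*(-18 + 5) = (-2*12/(-6 - 7))*(-18 + 5) = -2*12/(-13)*(-13) = -2*12*(-1/13)*(-13) = (24/13)*(-13) = -24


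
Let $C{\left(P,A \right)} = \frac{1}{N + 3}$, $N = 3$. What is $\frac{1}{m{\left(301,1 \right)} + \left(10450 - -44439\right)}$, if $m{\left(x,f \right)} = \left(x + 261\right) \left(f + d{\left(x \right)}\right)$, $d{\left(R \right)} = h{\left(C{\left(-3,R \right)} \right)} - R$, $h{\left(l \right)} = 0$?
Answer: $- \frac{1}{113711} \approx -8.7942 \cdot 10^{-6}$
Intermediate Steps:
$C{\left(P,A \right)} = \frac{1}{6}$ ($C{\left(P,A \right)} = \frac{1}{3 + 3} = \frac{1}{6}$)
$d{\left(R \right)} = - R$ ($d{\left(R \right)} = 0 - R = - R$)
$m{\left(x,f \right)} = \left(261 + x\right) \left(f - x\right)$ ($m{\left(x,f \right)} = \left(x + 261\right) \left(f - x\right) = \left(261 + x\right) \left(f - x\right)$)
$\frac{1}{m{\left(301,1 \right)} + \left(10450 - -44439\right)} = \frac{1}{\left(- 301^{2} - 78561 + 261 \cdot 1 + 1 \cdot 301\right) + \left(10450 - -44439\right)} = \frac{1}{\left(\left(-1\right) 90601 - 78561 + 261 + 301\right) + \left(10450 + 44439\right)} = \frac{1}{\left(-90601 - 78561 + 261 + 301\right) + 54889} = \frac{1}{-168600 + 54889} = \frac{1}{-113711} = - \frac{1}{113711}$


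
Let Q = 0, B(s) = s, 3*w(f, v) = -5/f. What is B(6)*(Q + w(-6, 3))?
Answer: 5/3 ≈ 1.6667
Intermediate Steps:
w(f, v) = -5/(3*f) (w(f, v) = (-5/f)/3 = -5/(3*f))
B(6)*(Q + w(-6, 3)) = 6*(0 - 5/3/(-6)) = 6*(0 - 5/3*(-⅙)) = 6*(0 + 5/18) = 6*(5/18) = 5/3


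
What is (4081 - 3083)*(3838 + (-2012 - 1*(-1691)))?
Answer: 3509966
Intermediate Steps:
(4081 - 3083)*(3838 + (-2012 - 1*(-1691))) = 998*(3838 + (-2012 + 1691)) = 998*(3838 - 321) = 998*3517 = 3509966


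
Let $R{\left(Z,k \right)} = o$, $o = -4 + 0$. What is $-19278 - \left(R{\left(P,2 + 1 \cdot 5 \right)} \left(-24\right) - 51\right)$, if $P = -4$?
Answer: $-19323$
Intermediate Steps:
$o = -4$
$R{\left(Z,k \right)} = -4$
$-19278 - \left(R{\left(P,2 + 1 \cdot 5 \right)} \left(-24\right) - 51\right) = -19278 - \left(\left(-4\right) \left(-24\right) - 51\right) = -19278 - \left(96 - 51\right) = -19278 - 45 = -19323$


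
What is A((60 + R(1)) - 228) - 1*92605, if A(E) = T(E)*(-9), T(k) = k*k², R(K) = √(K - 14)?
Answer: 42523115 - 761931*I*√13 ≈ 4.2523e+7 - 2.7472e+6*I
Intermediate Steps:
R(K) = √(-14 + K)
T(k) = k³
A(E) = -9*E³ (A(E) = E³*(-9) = -9*E³)
A((60 + R(1)) - 228) - 1*92605 = -9*((60 + √(-14 + 1)) - 228)³ - 1*92605 = -9*((60 + √(-13)) - 228)³ - 92605 = -9*((60 + I*√13) - 228)³ - 92605 = -9*(-168 + I*√13)³ - 92605 = -92605 - 9*(-168 + I*√13)³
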